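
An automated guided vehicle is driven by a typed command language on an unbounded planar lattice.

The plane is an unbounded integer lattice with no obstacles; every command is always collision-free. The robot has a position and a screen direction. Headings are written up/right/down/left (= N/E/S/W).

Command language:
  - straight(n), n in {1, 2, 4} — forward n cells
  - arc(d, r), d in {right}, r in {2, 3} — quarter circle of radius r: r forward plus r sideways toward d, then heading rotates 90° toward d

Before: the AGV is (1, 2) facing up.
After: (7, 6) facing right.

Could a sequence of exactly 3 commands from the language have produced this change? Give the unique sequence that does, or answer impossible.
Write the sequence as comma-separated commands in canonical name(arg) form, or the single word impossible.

straight(2), arc(right, 2), straight(4)

key: running straight(4) before straight(2) would end elsewhere — order is forced
start: (1, 2) facing up
step 1 (straight(2)): (1, 4) facing up
step 2 (arc(right, 2)): (3, 6) facing right
step 3 (straight(4)): (7, 6) facing right
all 125 alternatives checked — unique.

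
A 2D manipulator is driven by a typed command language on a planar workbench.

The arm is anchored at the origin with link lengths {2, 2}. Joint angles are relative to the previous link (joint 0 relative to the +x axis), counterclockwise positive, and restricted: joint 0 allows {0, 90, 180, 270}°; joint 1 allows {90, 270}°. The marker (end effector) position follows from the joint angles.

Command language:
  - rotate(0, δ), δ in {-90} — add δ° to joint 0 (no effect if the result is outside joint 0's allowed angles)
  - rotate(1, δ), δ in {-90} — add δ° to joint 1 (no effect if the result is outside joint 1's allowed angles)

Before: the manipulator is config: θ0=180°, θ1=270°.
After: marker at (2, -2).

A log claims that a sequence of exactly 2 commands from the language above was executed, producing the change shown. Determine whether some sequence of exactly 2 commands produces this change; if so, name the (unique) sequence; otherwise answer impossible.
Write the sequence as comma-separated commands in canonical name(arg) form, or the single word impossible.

begin: config: θ0=180°, θ1=270°
1. rotate(0, -90) → config: θ0=90°, θ1=270°
2. rotate(0, -90) → config: θ0=0°, θ1=270°
no rival 2-sequence matches.

rotate(0, -90), rotate(0, -90)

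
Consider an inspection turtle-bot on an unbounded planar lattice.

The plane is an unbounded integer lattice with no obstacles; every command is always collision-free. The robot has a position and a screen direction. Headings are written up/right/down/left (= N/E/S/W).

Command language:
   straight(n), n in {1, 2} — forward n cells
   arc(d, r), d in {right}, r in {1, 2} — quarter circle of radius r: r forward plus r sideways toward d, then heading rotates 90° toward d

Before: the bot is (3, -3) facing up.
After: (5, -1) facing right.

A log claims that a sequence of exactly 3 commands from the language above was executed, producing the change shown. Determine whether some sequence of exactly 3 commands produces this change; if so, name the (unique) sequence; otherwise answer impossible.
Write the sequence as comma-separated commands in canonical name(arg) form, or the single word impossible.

key: position moved to (5,-1) AND the heading swung to E — translation plus rotation needed
from: (3, -3) facing up
t=1 straight(1) ⇒ (3, -2) facing up
t=2 arc(right, 1) ⇒ (4, -1) facing right
t=3 straight(1) ⇒ (5, -1) facing right
all 64 alternatives checked — unique.

straight(1), arc(right, 1), straight(1)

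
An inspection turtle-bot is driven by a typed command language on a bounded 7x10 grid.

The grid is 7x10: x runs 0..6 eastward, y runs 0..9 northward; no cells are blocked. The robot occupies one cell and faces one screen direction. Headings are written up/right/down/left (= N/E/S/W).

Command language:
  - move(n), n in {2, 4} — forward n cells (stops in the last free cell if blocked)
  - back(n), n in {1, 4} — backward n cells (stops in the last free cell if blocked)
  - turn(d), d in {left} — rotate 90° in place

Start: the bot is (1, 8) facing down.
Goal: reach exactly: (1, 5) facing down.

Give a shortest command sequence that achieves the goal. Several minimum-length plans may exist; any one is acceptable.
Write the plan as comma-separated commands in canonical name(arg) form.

move(4), back(1)

t0: (1, 8) facing down
t=1 move(4) ⇒ (1, 4) facing down
t=2 back(1) ⇒ (1, 5) facing down
nothing shorter than 2 reaches the goal.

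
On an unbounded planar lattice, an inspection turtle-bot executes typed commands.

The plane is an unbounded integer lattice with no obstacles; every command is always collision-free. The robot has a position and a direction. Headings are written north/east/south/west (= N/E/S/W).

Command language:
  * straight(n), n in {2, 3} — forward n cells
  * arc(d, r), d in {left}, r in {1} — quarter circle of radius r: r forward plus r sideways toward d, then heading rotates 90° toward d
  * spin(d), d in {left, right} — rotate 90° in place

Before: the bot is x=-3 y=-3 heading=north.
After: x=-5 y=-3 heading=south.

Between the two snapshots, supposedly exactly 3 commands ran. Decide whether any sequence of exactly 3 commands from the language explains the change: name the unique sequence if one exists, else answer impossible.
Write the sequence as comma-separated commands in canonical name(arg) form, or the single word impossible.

key: cell and facing (now S) both changed — the 3 commands mix motion and turning
begin: x=-3 y=-3 heading=north
1. spin(left) → x=-3 y=-3 heading=west
2. straight(2) → x=-5 y=-3 heading=west
3. spin(left) → x=-5 y=-3 heading=south
all 125 alternatives checked — unique.

spin(left), straight(2), spin(left)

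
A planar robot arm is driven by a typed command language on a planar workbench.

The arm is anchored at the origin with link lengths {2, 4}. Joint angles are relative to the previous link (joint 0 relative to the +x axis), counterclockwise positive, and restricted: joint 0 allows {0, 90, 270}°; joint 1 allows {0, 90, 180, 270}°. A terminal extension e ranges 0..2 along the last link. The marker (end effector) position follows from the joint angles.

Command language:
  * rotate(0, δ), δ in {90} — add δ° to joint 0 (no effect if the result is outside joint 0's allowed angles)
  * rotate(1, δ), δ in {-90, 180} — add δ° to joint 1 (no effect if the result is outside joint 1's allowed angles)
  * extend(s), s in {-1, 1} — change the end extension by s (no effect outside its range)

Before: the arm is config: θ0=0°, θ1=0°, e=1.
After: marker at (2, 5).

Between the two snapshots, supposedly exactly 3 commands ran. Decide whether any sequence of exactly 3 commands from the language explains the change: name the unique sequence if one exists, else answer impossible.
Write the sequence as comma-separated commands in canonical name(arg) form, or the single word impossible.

rotate(1, -90), rotate(1, -90), rotate(1, -90)

start: config: θ0=0°, θ1=0°, e=1
step 1 (rotate(1, -90)): config: θ0=0°, θ1=270°, e=1
step 2 (rotate(1, -90)): config: θ0=0°, θ1=180°, e=1
step 3 (rotate(1, -90)): config: θ0=0°, θ1=90°, e=1
no other 3-command option fits: unique.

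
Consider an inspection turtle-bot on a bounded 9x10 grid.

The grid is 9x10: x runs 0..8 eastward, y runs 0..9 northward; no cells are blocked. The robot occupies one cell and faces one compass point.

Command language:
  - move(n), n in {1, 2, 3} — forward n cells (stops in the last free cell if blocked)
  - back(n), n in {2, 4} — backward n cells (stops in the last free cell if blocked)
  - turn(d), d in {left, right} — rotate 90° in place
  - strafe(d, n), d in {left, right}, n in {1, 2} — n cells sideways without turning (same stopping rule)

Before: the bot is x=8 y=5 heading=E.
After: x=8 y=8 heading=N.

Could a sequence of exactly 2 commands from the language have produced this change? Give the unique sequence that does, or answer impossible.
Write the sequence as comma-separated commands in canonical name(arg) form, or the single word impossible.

turn(left), move(3)

key: position moved to (8,8) AND the heading swung to N — translation plus rotation needed
begin: x=8 y=5 heading=E
[1] after turn(left): x=8 y=5 heading=N
[2] after move(3): x=8 y=8 heading=N
no other 2-command option fits: unique.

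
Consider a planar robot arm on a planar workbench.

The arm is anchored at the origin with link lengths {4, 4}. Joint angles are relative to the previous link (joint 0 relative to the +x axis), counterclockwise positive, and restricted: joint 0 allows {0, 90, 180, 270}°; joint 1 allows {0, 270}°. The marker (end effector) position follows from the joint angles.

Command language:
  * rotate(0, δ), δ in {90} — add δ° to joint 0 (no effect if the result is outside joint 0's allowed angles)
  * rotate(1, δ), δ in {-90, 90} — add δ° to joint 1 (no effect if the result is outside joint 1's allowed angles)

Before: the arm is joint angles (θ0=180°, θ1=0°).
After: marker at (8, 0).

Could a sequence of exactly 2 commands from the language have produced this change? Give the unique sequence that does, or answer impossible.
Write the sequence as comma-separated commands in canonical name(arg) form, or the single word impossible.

begin: joint angles (θ0=180°, θ1=0°)
[1] after rotate(0, 90): joint angles (θ0=270°, θ1=0°)
[2] after rotate(0, 90): joint angles (θ0=0°, θ1=0°)
all 9 alternatives checked — unique.

rotate(0, 90), rotate(0, 90)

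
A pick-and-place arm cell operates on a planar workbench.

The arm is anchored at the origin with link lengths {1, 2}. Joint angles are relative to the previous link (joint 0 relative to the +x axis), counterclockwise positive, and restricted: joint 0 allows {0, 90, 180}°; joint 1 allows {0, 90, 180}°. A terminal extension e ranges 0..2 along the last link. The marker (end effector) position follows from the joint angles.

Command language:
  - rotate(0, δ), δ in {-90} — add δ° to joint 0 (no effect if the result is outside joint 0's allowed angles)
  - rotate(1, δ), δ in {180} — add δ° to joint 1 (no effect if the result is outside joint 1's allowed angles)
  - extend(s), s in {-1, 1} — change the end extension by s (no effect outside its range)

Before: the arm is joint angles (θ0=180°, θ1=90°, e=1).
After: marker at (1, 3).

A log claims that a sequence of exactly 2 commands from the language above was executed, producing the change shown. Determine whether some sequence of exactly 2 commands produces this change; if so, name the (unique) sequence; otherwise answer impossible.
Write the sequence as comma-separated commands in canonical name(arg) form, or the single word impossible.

rotate(0, -90), rotate(0, -90)

initial: joint angles (θ0=180°, θ1=90°, e=1)
1. rotate(0, -90) → joint angles (θ0=90°, θ1=90°, e=1)
2. rotate(0, -90) → joint angles (θ0=0°, θ1=90°, e=1)
uniquely the one of 16 2-step routes that fits.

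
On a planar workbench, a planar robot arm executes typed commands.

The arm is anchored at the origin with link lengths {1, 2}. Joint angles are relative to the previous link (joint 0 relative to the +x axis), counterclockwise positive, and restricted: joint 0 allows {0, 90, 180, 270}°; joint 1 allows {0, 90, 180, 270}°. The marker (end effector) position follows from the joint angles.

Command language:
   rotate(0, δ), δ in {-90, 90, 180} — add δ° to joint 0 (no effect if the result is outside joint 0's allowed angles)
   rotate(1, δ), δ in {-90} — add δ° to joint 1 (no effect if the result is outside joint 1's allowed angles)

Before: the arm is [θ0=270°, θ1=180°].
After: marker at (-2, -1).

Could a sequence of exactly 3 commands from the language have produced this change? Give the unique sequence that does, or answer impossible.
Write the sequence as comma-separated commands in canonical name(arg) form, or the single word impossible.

rotate(1, -90), rotate(1, -90), rotate(1, -90)

begin: [θ0=270°, θ1=180°]
t=1 rotate(1, -90) ⇒ [θ0=270°, θ1=90°]
t=2 rotate(1, -90) ⇒ [θ0=270°, θ1=0°]
t=3 rotate(1, -90) ⇒ [θ0=270°, θ1=270°]
no rival 3-sequence matches.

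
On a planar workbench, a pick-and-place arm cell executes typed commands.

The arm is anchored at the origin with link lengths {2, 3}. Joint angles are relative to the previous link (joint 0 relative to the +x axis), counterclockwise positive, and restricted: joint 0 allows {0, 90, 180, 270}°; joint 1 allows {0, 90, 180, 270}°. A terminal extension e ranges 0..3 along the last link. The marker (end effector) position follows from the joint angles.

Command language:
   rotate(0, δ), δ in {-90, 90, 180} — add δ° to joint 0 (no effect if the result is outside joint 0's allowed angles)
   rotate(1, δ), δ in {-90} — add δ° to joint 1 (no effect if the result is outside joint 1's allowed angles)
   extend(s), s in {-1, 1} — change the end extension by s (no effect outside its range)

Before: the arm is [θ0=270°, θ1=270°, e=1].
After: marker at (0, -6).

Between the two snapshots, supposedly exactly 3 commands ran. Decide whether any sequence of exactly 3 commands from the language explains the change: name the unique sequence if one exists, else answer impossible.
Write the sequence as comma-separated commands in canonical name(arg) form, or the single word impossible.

initial: [θ0=270°, θ1=270°, e=1]
step 1 (rotate(1, -90)): [θ0=270°, θ1=180°, e=1]
step 2 (rotate(1, -90)): [θ0=270°, θ1=90°, e=1]
step 3 (rotate(1, -90)): [θ0=270°, θ1=0°, e=1]
no other 3-command option fits: unique.

rotate(1, -90), rotate(1, -90), rotate(1, -90)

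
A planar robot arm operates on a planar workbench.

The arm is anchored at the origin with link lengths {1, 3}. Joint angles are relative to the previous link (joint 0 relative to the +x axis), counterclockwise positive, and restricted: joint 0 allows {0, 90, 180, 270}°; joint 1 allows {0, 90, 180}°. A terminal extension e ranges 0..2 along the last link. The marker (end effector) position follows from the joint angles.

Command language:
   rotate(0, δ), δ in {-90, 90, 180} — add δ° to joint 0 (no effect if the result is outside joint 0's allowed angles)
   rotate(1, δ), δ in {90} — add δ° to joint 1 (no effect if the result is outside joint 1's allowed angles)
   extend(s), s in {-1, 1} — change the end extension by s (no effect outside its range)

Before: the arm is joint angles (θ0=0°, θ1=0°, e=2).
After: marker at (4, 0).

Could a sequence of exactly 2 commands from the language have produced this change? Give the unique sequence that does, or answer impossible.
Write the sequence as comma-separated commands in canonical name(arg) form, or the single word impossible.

from: joint angles (θ0=0°, θ1=0°, e=2)
[1] after extend(-1): joint angles (θ0=0°, θ1=0°, e=1)
[2] after extend(-1): joint angles (θ0=0°, θ1=0°, e=0)
uniquely the one of 36 2-step routes that fits.

extend(-1), extend(-1)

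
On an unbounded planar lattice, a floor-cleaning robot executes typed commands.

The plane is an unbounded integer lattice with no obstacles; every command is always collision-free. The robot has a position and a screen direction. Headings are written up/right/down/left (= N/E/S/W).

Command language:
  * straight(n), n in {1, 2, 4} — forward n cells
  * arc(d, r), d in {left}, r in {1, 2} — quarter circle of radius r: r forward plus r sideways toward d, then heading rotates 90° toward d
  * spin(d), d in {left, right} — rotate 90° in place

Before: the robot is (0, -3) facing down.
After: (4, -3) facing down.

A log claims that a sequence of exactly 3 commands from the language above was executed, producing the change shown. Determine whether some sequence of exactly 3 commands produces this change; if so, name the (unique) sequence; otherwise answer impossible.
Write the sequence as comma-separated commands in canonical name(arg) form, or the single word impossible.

key: order matters: swapping spin(left) and spin(right) lands elsewhere
initial: (0, -3) facing down
1. spin(left) → (0, -3) facing right
2. straight(4) → (4, -3) facing right
3. spin(right) → (4, -3) facing down
no rival 3-sequence matches.

spin(left), straight(4), spin(right)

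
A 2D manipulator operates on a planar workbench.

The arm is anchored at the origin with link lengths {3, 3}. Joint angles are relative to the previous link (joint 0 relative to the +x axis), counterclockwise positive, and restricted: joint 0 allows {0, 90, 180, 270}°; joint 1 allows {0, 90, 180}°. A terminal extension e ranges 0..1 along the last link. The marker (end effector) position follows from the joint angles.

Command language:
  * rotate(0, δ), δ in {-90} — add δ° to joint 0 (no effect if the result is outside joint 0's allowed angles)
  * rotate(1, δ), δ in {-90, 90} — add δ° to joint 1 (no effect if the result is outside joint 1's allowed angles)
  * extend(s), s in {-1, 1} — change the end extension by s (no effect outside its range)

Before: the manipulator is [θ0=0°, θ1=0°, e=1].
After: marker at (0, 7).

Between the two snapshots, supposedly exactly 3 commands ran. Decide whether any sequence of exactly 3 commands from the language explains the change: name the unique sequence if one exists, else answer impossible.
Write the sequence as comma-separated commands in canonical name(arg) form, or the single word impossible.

t0: [θ0=0°, θ1=0°, e=1]
t=1 rotate(0, -90) ⇒ [θ0=270°, θ1=0°, e=1]
t=2 rotate(0, -90) ⇒ [θ0=180°, θ1=0°, e=1]
t=3 rotate(0, -90) ⇒ [θ0=90°, θ1=0°, e=1]
no rival 3-sequence matches.

rotate(0, -90), rotate(0, -90), rotate(0, -90)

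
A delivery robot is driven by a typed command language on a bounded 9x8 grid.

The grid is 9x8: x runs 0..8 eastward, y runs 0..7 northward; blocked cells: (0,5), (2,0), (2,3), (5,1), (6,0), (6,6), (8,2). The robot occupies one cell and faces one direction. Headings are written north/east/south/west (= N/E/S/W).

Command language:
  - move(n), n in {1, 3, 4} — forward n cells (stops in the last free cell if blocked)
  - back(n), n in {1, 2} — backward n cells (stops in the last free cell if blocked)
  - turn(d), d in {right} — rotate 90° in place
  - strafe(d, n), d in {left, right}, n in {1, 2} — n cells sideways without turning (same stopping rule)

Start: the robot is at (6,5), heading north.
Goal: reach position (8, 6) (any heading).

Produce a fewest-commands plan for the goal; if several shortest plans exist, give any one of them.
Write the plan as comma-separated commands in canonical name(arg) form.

strafe(right, 2), move(1)

initial: at (6,5), heading north
[1] after strafe(right, 2): at (8,5), heading north
[2] after move(1): at (8,6), heading north
nothing shorter than 2 reaches the goal.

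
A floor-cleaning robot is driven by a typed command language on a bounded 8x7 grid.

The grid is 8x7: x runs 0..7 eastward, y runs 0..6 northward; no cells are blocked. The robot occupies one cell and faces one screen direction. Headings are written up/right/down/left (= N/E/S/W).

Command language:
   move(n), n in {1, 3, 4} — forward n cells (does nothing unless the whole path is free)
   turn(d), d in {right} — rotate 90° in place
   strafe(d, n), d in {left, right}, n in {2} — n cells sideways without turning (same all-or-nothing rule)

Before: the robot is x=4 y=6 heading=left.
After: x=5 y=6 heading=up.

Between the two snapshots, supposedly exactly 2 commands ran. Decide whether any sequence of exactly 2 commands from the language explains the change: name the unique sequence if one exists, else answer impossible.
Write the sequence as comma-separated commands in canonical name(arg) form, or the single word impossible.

impossible

checked all 2-command options: none fits.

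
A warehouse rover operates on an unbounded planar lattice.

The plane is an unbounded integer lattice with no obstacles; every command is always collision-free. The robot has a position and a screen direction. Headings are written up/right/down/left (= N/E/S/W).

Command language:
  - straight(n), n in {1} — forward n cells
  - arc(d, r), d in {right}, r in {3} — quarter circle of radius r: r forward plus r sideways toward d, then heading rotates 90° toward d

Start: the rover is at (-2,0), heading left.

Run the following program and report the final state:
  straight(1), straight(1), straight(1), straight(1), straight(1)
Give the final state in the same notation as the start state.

initial: at (-2,0), heading left
step 1 (straight(1)): at (-3,0), heading left
step 2 (straight(1)): at (-4,0), heading left
step 3 (straight(1)): at (-5,0), heading left
step 4 (straight(1)): at (-6,0), heading left
step 5 (straight(1)): at (-7,0), heading left

at (-7,0), heading left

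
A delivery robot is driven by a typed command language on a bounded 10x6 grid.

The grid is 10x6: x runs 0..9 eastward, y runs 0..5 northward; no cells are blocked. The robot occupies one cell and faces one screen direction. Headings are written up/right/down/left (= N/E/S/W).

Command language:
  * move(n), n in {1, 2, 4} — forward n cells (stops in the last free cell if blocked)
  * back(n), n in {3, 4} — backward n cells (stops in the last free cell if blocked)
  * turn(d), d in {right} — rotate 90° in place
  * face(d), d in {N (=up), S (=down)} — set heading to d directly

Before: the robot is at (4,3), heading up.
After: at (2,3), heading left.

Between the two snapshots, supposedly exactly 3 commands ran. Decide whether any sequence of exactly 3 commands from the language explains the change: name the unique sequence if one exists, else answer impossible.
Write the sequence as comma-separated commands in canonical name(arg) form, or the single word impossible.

key: order matters: swapping face(S) and move(2) lands elsewhere
t0: at (4,3), heading up
t=1 face(S) ⇒ at (4,3), heading down
t=2 turn(right) ⇒ at (4,3), heading left
t=3 move(2) ⇒ at (2,3), heading left
uniquely the one of 512 3-step routes that fits.

face(S), turn(right), move(2)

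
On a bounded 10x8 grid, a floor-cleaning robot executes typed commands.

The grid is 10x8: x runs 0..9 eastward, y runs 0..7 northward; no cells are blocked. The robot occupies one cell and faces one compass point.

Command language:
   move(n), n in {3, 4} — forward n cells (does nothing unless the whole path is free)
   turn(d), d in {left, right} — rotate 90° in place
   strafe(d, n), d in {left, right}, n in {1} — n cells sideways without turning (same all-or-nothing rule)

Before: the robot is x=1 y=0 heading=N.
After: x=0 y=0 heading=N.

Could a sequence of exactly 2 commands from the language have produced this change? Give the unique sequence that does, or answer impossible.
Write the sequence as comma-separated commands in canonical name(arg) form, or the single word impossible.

key: still facing N at the end — nothing in the sequence rotates
t0: x=1 y=0 heading=N
t=1 strafe(left, 1) ⇒ x=0 y=0 heading=N
t=2 strafe(left, 1) ⇒ x=0 y=0 heading=N
no rival 2-sequence matches.

strafe(left, 1), strafe(left, 1)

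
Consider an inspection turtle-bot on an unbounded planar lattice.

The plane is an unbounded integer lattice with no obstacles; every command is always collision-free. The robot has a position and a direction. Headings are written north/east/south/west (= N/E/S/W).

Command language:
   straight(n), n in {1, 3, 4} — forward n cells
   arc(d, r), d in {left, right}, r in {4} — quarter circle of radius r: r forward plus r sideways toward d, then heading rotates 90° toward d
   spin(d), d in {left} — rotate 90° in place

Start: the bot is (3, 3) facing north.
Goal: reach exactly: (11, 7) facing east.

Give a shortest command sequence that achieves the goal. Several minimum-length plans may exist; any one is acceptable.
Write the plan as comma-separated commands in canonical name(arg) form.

begin: (3, 3) facing north
t=1 arc(right, 4) ⇒ (7, 7) facing east
t=2 straight(4) ⇒ (11, 7) facing east
nothing shorter than 2 reaches the goal.

arc(right, 4), straight(4)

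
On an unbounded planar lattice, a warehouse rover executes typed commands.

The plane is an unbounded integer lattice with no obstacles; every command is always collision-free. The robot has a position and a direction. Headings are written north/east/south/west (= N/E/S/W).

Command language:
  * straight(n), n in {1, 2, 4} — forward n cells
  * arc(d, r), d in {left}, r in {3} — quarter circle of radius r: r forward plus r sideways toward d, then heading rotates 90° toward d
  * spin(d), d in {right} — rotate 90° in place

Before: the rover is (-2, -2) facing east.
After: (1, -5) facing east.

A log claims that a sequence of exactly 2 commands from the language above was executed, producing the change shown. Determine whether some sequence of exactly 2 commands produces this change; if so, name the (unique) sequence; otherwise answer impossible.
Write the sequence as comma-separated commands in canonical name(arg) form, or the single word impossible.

key: running arc(left, 3) before spin(right) would end elsewhere — order is forced
begin: (-2, -2) facing east
t=1 spin(right) ⇒ (-2, -2) facing south
t=2 arc(left, 3) ⇒ (1, -5) facing east
all 25 alternatives checked — unique.

spin(right), arc(left, 3)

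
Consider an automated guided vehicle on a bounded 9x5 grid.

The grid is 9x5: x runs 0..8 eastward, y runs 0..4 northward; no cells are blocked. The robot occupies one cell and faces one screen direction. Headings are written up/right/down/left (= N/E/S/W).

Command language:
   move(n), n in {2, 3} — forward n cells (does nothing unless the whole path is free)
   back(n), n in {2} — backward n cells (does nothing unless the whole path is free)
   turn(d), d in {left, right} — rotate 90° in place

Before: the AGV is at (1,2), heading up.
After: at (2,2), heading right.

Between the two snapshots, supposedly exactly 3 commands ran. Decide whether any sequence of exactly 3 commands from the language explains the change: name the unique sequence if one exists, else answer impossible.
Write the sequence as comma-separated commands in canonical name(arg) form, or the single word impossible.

key: cell and facing (now E) both changed — the 3 commands mix motion and turning
begin: at (1,2), heading up
t=1 turn(right) ⇒ at (1,2), heading right
t=2 move(3) ⇒ at (4,2), heading right
t=3 back(2) ⇒ at (2,2), heading right
all 125 alternatives checked — unique.

turn(right), move(3), back(2)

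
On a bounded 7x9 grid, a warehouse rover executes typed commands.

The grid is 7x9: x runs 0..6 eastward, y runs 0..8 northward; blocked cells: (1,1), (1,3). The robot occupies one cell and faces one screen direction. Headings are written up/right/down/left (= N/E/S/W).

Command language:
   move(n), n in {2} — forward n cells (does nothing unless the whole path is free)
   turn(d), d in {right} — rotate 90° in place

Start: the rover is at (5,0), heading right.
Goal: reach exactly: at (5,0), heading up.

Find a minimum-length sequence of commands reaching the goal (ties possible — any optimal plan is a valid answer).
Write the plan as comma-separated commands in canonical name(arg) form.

from: at (5,0), heading right
step 1 (turn(right)): at (5,0), heading down
step 2 (turn(right)): at (5,0), heading left
step 3 (turn(right)): at (5,0), heading up
minimal: 3 command(s), checked below 3.

turn(right), turn(right), turn(right)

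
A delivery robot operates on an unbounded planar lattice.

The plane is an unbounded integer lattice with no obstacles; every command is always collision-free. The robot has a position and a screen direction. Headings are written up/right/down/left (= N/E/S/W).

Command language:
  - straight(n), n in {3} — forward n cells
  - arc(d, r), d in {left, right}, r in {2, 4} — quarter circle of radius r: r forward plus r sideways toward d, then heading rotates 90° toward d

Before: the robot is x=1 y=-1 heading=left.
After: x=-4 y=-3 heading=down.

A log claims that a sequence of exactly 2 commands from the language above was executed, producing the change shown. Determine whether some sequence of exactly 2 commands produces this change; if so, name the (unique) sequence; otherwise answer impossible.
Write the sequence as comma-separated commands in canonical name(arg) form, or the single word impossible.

straight(3), arc(left, 2)

key: position moved to (-4,-3) AND the heading swung to S — translation plus rotation needed
from: x=1 y=-1 heading=left
step 1 (straight(3)): x=-2 y=-1 heading=left
step 2 (arc(left, 2)): x=-4 y=-3 heading=down
no rival 2-sequence matches.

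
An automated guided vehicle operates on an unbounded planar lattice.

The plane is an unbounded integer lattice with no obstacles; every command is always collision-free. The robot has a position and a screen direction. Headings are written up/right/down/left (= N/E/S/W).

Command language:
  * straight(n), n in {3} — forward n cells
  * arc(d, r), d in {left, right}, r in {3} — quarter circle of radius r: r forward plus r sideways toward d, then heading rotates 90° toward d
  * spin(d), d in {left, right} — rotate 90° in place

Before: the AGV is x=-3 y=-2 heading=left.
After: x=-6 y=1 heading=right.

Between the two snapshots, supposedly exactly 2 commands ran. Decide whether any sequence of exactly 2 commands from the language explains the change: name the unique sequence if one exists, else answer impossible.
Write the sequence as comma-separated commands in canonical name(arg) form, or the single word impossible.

key: running spin(right) before arc(right, 3) would end elsewhere — order is forced
initial: x=-3 y=-2 heading=left
1. arc(right, 3) → x=-6 y=1 heading=up
2. spin(right) → x=-6 y=1 heading=right
no other 2-command option fits: unique.

arc(right, 3), spin(right)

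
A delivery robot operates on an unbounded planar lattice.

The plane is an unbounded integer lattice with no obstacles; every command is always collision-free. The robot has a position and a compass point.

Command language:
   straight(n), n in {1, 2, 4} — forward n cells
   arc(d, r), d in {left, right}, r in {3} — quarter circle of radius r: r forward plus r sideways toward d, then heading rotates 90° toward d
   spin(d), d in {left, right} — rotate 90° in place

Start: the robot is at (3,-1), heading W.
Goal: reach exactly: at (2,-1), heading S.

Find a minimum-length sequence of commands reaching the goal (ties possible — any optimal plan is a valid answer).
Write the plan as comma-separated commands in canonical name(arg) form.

start: at (3,-1), heading W
[1] after straight(1): at (2,-1), heading W
[2] after spin(left): at (2,-1), heading S
nothing shorter than 2 reaches the goal.

straight(1), spin(left)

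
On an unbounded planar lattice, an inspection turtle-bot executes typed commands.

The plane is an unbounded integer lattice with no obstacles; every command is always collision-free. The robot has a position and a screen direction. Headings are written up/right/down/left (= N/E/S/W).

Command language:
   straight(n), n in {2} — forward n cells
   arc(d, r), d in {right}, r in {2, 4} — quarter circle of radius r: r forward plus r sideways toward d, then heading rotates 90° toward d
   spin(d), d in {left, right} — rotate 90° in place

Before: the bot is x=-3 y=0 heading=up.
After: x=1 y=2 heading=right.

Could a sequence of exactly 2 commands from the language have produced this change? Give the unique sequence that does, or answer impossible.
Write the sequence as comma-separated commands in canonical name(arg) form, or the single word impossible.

key: running straight(2) before arc(right, 2) would end elsewhere — order is forced
start: x=-3 y=0 heading=up
1. arc(right, 2) → x=-1 y=2 heading=right
2. straight(2) → x=1 y=2 heading=right
uniquely the one of 25 2-step routes that fits.

arc(right, 2), straight(2)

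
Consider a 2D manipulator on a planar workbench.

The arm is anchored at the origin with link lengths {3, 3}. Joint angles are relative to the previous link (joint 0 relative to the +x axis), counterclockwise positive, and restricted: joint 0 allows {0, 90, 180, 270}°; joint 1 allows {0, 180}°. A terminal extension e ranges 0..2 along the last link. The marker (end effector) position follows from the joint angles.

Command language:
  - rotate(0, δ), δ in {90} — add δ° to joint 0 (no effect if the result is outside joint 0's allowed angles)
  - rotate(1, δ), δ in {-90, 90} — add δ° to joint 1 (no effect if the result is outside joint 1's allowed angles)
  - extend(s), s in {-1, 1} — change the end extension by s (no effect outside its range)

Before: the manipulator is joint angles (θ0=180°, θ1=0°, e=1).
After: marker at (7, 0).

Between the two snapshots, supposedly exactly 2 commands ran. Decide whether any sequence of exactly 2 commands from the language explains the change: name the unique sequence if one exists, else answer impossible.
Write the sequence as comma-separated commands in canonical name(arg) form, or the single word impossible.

initial: joint angles (θ0=180°, θ1=0°, e=1)
[1] after rotate(0, 90): joint angles (θ0=270°, θ1=0°, e=1)
[2] after rotate(0, 90): joint angles (θ0=0°, θ1=0°, e=1)
no other 2-command option fits: unique.

rotate(0, 90), rotate(0, 90)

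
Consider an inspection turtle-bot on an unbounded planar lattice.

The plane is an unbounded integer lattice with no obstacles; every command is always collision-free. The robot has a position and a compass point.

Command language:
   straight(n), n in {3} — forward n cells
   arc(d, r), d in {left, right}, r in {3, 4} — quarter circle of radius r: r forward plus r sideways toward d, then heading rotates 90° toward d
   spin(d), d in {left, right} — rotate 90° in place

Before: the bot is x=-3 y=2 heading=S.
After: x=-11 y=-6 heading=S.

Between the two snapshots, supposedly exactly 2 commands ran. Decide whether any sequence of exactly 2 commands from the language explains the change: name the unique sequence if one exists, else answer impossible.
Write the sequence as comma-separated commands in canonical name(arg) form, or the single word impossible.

arc(right, 4), arc(left, 4)

key: order matters: swapping arc(right, 4) and arc(left, 4) lands elsewhere
from: x=-3 y=2 heading=S
t=1 arc(right, 4) ⇒ x=-7 y=-2 heading=W
t=2 arc(left, 4) ⇒ x=-11 y=-6 heading=S
uniquely the one of 49 2-step routes that fits.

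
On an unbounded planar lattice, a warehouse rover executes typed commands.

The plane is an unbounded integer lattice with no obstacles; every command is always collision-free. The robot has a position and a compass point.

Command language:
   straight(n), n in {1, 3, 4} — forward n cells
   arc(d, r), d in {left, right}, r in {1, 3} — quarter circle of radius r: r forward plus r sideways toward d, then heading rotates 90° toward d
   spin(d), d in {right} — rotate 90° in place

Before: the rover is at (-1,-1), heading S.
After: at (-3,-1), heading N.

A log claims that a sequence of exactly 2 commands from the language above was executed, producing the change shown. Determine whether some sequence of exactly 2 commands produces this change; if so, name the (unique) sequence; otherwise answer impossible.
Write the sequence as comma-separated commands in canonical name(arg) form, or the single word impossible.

arc(right, 1), arc(right, 1)

key: cell and facing (now N) both changed — the 2 commands mix motion and turning
from: at (-1,-1), heading S
[1] after arc(right, 1): at (-2,-2), heading W
[2] after arc(right, 1): at (-3,-1), heading N
no other 2-command option fits: unique.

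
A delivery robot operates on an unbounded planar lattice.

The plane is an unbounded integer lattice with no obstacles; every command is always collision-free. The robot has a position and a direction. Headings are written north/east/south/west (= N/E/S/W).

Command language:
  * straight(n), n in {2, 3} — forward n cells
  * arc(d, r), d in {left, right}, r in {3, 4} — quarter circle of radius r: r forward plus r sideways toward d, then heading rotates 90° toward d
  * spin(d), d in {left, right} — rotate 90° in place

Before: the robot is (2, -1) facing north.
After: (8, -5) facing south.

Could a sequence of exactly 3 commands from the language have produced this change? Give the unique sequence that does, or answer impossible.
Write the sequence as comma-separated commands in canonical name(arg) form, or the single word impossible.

spin(right), straight(2), arc(right, 4)

key: running arc(right, 4) before spin(right) would end elsewhere — order is forced
begin: (2, -1) facing north
t=1 spin(right) ⇒ (2, -1) facing east
t=2 straight(2) ⇒ (4, -1) facing east
t=3 arc(right, 4) ⇒ (8, -5) facing south
uniquely the one of 512 3-step routes that fits.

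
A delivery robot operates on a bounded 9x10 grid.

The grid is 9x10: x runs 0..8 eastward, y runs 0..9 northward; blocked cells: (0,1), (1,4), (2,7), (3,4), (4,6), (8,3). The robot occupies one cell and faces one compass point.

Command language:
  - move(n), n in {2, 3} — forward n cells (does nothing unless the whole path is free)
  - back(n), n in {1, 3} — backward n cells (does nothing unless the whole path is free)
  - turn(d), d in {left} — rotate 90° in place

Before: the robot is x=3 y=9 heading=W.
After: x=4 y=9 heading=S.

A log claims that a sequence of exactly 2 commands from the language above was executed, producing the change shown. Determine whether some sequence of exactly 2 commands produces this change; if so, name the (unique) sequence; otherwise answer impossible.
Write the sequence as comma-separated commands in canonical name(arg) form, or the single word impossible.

back(1), turn(left)

key: order matters: swapping back(1) and turn(left) lands elsewhere
start: x=3 y=9 heading=W
[1] after back(1): x=4 y=9 heading=W
[2] after turn(left): x=4 y=9 heading=S
no rival 2-sequence matches.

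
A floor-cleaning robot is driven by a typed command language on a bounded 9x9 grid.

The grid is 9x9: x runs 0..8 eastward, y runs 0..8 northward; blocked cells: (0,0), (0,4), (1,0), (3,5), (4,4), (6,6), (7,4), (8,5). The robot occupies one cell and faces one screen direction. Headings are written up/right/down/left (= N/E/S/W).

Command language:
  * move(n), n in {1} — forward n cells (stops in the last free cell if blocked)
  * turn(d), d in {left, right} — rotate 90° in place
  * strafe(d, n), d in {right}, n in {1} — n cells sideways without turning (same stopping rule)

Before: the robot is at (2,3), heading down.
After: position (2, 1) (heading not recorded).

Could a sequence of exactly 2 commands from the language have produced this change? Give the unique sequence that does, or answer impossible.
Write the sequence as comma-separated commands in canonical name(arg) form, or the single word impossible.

move(1), move(1)

initial: at (2,3), heading down
t=1 move(1) ⇒ at (2,2), heading down
t=2 move(1) ⇒ at (2,1), heading down
all 16 alternatives checked — unique.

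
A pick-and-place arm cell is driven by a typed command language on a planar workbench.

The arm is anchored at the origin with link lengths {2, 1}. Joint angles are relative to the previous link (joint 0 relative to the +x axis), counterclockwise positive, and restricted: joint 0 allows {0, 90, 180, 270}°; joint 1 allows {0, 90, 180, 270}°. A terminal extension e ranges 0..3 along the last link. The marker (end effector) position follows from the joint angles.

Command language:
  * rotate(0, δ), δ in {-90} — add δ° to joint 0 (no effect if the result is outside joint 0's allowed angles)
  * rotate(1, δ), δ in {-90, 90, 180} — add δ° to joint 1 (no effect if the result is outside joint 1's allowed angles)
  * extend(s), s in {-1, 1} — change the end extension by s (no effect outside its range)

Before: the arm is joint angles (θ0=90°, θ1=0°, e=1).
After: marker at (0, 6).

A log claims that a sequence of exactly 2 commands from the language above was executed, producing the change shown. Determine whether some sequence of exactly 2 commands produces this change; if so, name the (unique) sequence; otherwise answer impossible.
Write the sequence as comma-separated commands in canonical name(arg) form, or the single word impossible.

extend(1), extend(1)

initial: joint angles (θ0=90°, θ1=0°, e=1)
step 1 (extend(1)): joint angles (θ0=90°, θ1=0°, e=2)
step 2 (extend(1)): joint angles (θ0=90°, θ1=0°, e=3)
all 36 alternatives checked — unique.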